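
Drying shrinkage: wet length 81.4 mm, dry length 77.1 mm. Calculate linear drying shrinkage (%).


DS = (81.4 - 77.1) / 81.4 * 100 = 5.28%

5.28


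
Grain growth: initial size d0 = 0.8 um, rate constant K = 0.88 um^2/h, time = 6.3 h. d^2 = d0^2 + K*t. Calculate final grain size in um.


d^2 = 0.8^2 + 0.88*6.3 = 6.184
d = sqrt(6.184) = 2.49 um

2.49


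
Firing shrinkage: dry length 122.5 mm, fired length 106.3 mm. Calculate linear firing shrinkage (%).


FS = (122.5 - 106.3) / 122.5 * 100 = 13.22%

13.22


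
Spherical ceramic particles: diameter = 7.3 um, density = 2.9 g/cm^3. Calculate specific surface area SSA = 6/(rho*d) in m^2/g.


SSA = 6 / (2.9 * 7.3) = 0.283 m^2/g

0.283


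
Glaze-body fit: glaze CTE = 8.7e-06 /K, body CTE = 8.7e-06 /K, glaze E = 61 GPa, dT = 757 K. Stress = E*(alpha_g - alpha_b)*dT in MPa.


Stress = 61*1000*(8.7e-06 - 8.7e-06)*757 = 0.0 MPa

0.0


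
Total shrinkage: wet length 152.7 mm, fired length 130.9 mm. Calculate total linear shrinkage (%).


TS = (152.7 - 130.9) / 152.7 * 100 = 14.28%

14.28


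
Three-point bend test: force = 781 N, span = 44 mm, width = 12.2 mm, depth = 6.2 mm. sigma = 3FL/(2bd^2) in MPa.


sigma = 3*781*44/(2*12.2*6.2^2) = 109.9 MPa

109.9


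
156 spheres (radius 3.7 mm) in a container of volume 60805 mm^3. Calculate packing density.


V_sphere = 4/3*pi*3.7^3 = 212.1748 mm^3
Total V = 156*212.1748 = 33099.2688 mm^3
PD = 33099.2688 / 60805 = 0.544

0.544


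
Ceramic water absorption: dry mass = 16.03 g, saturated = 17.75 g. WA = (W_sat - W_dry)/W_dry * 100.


WA = (17.75 - 16.03) / 16.03 * 100 = 10.73%

10.73


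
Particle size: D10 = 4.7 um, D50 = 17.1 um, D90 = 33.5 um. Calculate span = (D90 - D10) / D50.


Span = (33.5 - 4.7) / 17.1 = 28.8 / 17.1 = 1.684

1.684


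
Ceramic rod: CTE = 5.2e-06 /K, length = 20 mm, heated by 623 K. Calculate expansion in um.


dL = 5.2e-06 * 20 * 623 * 1000 = 64.792 um

64.792


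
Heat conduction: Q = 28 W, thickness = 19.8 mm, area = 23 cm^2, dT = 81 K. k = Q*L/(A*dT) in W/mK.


k = 28*19.8/1000/(23/10000*81) = 2.98 W/mK

2.98


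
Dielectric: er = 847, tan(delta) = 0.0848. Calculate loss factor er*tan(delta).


Loss = 847 * 0.0848 = 71.826

71.826


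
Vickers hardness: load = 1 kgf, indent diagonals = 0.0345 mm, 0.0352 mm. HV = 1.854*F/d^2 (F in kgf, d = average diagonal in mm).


d_avg = (0.0345+0.0352)/2 = 0.03485 mm
HV = 1.854*1/0.03485^2 = 1527

1527


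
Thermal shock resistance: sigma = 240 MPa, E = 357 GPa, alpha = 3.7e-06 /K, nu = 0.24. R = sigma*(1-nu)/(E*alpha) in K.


R = 240*(1-0.24)/(357*1000*3.7e-06) = 138 K

138


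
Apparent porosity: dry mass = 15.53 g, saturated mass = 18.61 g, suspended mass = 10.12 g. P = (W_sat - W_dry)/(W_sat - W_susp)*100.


P = (18.61 - 15.53) / (18.61 - 10.12) * 100 = 3.08 / 8.49 * 100 = 36.3%

36.3


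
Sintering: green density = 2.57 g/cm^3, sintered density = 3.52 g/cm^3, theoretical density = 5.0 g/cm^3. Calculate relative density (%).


Relative = 3.52 / 5.0 * 100 = 70.4%

70.4


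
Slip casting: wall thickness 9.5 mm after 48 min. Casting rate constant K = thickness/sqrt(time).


K = 9.5 / sqrt(48) = 9.5 / 6.9282 = 1.371 mm/min^0.5

1.371


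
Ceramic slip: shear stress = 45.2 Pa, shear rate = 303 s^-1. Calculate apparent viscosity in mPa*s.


eta = tau/gamma * 1000 = 45.2/303 * 1000 = 149.2 mPa*s

149.2


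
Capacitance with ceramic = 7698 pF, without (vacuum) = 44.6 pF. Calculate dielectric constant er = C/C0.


er = 7698 / 44.6 = 172.6

172.6


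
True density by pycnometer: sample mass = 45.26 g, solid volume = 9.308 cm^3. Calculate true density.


TD = 45.26 / 9.308 = 4.862 g/cm^3

4.862


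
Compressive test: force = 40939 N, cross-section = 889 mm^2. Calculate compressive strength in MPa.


CS = 40939 / 889 = 46.1 MPa

46.1


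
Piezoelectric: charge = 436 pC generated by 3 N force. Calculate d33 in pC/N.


d33 = 436 / 3 = 145.3 pC/N

145.3


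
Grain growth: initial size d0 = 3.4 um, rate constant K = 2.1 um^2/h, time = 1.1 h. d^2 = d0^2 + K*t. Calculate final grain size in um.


d^2 = 3.4^2 + 2.1*1.1 = 13.87
d = sqrt(13.87) = 3.72 um

3.72


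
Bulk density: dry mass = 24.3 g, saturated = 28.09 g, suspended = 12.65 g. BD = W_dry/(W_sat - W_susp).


BD = 24.3 / (28.09 - 12.65) = 24.3 / 15.44 = 1.574 g/cm^3

1.574


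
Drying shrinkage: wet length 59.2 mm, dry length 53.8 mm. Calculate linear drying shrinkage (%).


DS = (59.2 - 53.8) / 59.2 * 100 = 9.12%

9.12


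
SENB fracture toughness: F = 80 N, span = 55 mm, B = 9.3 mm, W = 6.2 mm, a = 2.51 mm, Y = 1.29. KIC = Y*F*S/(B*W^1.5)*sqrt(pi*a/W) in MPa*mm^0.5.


KIC = 1.29*80*55/(9.3*6.2^1.5)*sqrt(pi*2.51/6.2) = 44.58

44.58


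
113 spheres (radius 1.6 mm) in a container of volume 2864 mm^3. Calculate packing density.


V_sphere = 4/3*pi*1.6^3 = 17.1573 mm^3
Total V = 113*17.1573 = 1938.7749 mm^3
PD = 1938.7749 / 2864 = 0.677

0.677


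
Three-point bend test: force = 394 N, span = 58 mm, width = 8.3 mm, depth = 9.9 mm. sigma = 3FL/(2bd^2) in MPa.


sigma = 3*394*58/(2*8.3*9.9^2) = 42.1 MPa

42.1


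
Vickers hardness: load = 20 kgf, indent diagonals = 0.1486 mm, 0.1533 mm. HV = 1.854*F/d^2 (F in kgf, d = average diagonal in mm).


d_avg = (0.1486+0.1533)/2 = 0.15095 mm
HV = 1.854*20/0.15095^2 = 1627

1627


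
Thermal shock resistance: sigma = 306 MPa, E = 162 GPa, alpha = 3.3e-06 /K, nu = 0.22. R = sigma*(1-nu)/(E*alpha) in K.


R = 306*(1-0.22)/(162*1000*3.3e-06) = 446 K

446


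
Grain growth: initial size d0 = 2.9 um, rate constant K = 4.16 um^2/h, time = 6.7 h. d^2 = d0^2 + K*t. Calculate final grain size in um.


d^2 = 2.9^2 + 4.16*6.7 = 36.282
d = sqrt(36.282) = 6.02 um

6.02


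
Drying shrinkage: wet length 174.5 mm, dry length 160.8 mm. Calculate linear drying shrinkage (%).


DS = (174.5 - 160.8) / 174.5 * 100 = 7.85%

7.85


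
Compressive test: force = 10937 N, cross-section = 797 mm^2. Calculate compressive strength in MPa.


CS = 10937 / 797 = 13.7 MPa

13.7


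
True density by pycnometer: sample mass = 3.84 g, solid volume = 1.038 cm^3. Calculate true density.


TD = 3.84 / 1.038 = 3.699 g/cm^3

3.699


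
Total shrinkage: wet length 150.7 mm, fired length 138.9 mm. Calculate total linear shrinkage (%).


TS = (150.7 - 138.9) / 150.7 * 100 = 7.83%

7.83


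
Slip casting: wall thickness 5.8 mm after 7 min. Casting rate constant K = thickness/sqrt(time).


K = 5.8 / sqrt(7) = 5.8 / 2.6458 = 2.192 mm/min^0.5

2.192


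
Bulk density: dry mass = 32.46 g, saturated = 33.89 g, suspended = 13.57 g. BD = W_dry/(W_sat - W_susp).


BD = 32.46 / (33.89 - 13.57) = 32.46 / 20.32 = 1.597 g/cm^3

1.597


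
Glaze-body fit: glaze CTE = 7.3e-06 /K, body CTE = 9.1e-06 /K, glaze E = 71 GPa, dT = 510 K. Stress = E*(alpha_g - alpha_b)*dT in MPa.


Stress = 71*1000*(7.3e-06 - 9.1e-06)*510 = -65.2 MPa

-65.2


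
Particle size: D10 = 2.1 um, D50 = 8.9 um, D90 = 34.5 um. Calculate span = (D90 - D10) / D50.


Span = (34.5 - 2.1) / 8.9 = 32.4 / 8.9 = 3.64

3.64


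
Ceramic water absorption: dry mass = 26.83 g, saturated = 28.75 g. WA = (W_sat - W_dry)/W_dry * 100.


WA = (28.75 - 26.83) / 26.83 * 100 = 7.16%

7.16


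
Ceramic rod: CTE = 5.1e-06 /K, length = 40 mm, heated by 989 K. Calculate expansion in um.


dL = 5.1e-06 * 40 * 989 * 1000 = 201.756 um

201.756


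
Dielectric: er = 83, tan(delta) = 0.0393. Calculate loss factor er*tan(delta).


Loss = 83 * 0.0393 = 3.262

3.262


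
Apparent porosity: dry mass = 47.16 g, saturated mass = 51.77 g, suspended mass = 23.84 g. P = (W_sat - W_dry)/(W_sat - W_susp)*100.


P = (51.77 - 47.16) / (51.77 - 23.84) * 100 = 4.61 / 27.93 * 100 = 16.5%

16.5


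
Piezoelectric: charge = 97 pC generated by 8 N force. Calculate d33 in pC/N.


d33 = 97 / 8 = 12.1 pC/N

12.1


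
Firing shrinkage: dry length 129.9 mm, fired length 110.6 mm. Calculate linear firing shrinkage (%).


FS = (129.9 - 110.6) / 129.9 * 100 = 14.86%

14.86


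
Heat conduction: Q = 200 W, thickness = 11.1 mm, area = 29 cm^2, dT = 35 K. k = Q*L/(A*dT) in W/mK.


k = 200*11.1/1000/(29/10000*35) = 21.87 W/mK

21.87


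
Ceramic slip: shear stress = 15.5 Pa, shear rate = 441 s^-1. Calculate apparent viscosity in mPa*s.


eta = tau/gamma * 1000 = 15.5/441 * 1000 = 35.1 mPa*s

35.1


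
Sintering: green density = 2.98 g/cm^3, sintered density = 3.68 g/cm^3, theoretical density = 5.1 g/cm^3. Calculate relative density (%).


Relative = 3.68 / 5.1 * 100 = 72.2%

72.2


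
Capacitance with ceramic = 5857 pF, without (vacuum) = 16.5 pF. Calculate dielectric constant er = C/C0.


er = 5857 / 16.5 = 354.97

354.97


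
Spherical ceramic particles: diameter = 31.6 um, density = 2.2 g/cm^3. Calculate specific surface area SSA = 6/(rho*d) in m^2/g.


SSA = 6 / (2.2 * 31.6) = 0.086 m^2/g

0.086


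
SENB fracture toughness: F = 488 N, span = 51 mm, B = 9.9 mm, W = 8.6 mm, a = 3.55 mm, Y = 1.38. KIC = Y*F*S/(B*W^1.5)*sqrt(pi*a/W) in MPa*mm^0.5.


KIC = 1.38*488*51/(9.9*8.6^1.5)*sqrt(pi*3.55/8.6) = 156.65

156.65


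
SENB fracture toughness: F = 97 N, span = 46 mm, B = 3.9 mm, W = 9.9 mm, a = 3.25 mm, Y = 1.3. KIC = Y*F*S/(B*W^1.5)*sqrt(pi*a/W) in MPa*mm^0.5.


KIC = 1.3*97*46/(3.9*9.9^1.5)*sqrt(pi*3.25/9.9) = 48.49

48.49


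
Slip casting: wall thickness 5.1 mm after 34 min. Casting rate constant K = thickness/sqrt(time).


K = 5.1 / sqrt(34) = 5.1 / 5.831 = 0.875 mm/min^0.5

0.875


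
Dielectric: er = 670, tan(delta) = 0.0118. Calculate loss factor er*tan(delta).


Loss = 670 * 0.0118 = 7.906

7.906


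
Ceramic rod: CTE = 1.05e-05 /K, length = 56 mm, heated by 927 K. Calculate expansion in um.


dL = 1.05e-05 * 56 * 927 * 1000 = 545.076 um

545.076


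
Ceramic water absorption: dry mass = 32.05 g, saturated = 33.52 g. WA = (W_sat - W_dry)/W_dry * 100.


WA = (33.52 - 32.05) / 32.05 * 100 = 4.59%

4.59


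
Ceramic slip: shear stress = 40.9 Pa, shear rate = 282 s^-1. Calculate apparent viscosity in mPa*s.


eta = tau/gamma * 1000 = 40.9/282 * 1000 = 145.0 mPa*s

145.0


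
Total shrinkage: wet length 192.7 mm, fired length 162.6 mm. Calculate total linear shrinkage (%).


TS = (192.7 - 162.6) / 192.7 * 100 = 15.62%

15.62


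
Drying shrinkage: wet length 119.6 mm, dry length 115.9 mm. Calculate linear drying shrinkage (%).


DS = (119.6 - 115.9) / 119.6 * 100 = 3.09%

3.09


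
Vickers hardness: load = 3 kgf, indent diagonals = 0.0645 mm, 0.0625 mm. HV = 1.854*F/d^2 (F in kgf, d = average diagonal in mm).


d_avg = (0.0645+0.0625)/2 = 0.0635 mm
HV = 1.854*3/0.0635^2 = 1379

1379


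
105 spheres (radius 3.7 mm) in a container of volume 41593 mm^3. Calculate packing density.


V_sphere = 4/3*pi*3.7^3 = 212.1748 mm^3
Total V = 105*212.1748 = 22278.354 mm^3
PD = 22278.354 / 41593 = 0.536

0.536


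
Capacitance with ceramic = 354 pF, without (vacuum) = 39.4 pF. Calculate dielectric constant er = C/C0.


er = 354 / 39.4 = 8.98

8.98


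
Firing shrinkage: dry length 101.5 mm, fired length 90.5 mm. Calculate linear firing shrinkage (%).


FS = (101.5 - 90.5) / 101.5 * 100 = 10.84%

10.84


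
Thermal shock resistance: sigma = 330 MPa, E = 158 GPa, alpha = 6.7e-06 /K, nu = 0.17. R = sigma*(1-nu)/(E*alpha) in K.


R = 330*(1-0.17)/(158*1000*6.7e-06) = 259 K

259


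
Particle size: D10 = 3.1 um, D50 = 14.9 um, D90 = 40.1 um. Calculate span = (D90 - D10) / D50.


Span = (40.1 - 3.1) / 14.9 = 37.0 / 14.9 = 2.483

2.483


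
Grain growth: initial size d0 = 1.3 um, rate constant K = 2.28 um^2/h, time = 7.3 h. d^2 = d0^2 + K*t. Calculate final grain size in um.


d^2 = 1.3^2 + 2.28*7.3 = 18.334
d = sqrt(18.334) = 4.28 um

4.28


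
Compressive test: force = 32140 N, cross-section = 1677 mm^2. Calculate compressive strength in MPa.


CS = 32140 / 1677 = 19.2 MPa

19.2


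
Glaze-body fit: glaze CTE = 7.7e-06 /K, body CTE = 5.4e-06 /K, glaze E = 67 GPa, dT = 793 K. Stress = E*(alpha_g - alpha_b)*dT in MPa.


Stress = 67*1000*(7.7e-06 - 5.4e-06)*793 = 122.2 MPa

122.2


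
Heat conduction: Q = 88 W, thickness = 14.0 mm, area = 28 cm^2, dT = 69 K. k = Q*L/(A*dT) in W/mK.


k = 88*14.0/1000/(28/10000*69) = 6.38 W/mK

6.38


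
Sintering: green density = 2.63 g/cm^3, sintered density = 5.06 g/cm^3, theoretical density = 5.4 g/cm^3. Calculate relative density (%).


Relative = 5.06 / 5.4 * 100 = 93.7%

93.7


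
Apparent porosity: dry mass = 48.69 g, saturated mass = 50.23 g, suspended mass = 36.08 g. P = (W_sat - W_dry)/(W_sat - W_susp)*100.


P = (50.23 - 48.69) / (50.23 - 36.08) * 100 = 1.54 / 14.15 * 100 = 10.9%

10.9


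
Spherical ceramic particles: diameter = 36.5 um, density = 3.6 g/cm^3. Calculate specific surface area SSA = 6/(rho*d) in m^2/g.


SSA = 6 / (3.6 * 36.5) = 0.046 m^2/g

0.046


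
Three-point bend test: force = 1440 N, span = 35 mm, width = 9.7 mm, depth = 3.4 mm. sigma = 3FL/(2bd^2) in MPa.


sigma = 3*1440*35/(2*9.7*3.4^2) = 674.2 MPa

674.2


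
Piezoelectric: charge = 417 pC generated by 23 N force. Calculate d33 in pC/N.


d33 = 417 / 23 = 18.1 pC/N

18.1


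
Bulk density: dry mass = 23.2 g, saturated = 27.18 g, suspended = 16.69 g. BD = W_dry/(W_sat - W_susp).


BD = 23.2 / (27.18 - 16.69) = 23.2 / 10.49 = 2.212 g/cm^3

2.212


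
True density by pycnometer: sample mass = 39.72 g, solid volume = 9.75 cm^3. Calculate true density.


TD = 39.72 / 9.75 = 4.074 g/cm^3

4.074


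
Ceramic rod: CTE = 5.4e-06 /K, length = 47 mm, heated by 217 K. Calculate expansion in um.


dL = 5.4e-06 * 47 * 217 * 1000 = 55.075 um

55.075


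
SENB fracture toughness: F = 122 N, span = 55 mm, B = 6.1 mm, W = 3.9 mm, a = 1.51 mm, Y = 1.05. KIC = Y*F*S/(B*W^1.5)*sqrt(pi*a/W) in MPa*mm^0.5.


KIC = 1.05*122*55/(6.1*3.9^1.5)*sqrt(pi*1.51/3.9) = 165.39

165.39


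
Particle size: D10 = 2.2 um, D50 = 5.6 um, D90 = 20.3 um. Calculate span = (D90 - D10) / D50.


Span = (20.3 - 2.2) / 5.6 = 18.1 / 5.6 = 3.232

3.232


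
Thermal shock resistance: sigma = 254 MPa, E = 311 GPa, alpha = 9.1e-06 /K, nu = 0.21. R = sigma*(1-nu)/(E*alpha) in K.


R = 254*(1-0.21)/(311*1000*9.1e-06) = 71 K

71


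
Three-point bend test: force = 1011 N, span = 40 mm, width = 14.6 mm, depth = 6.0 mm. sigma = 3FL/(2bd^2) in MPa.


sigma = 3*1011*40/(2*14.6*6.0^2) = 115.4 MPa

115.4


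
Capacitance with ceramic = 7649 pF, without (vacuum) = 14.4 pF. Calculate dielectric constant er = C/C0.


er = 7649 / 14.4 = 531.18

531.18


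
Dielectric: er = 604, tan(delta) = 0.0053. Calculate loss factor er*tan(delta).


Loss = 604 * 0.0053 = 3.201

3.201


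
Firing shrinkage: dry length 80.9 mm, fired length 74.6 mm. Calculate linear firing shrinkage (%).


FS = (80.9 - 74.6) / 80.9 * 100 = 7.79%

7.79


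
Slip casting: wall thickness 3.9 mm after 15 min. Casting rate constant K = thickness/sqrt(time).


K = 3.9 / sqrt(15) = 3.9 / 3.873 = 1.007 mm/min^0.5

1.007


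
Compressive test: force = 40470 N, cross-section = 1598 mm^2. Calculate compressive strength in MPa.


CS = 40470 / 1598 = 25.3 MPa

25.3


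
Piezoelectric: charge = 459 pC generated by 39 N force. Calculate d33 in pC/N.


d33 = 459 / 39 = 11.8 pC/N

11.8


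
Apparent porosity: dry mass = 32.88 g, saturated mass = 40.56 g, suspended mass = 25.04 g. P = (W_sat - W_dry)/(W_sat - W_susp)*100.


P = (40.56 - 32.88) / (40.56 - 25.04) * 100 = 7.68 / 15.52 * 100 = 49.5%

49.5


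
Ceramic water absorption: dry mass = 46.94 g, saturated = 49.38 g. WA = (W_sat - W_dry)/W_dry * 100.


WA = (49.38 - 46.94) / 46.94 * 100 = 5.2%

5.2


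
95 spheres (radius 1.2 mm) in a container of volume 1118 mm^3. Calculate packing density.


V_sphere = 4/3*pi*1.2^3 = 7.2382 mm^3
Total V = 95*7.2382 = 687.629 mm^3
PD = 687.629 / 1118 = 0.615

0.615


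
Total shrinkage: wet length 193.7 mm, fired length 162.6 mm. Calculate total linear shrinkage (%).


TS = (193.7 - 162.6) / 193.7 * 100 = 16.06%

16.06


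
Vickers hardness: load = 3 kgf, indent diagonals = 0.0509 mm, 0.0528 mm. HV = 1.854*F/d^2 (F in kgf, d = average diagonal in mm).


d_avg = (0.0509+0.0528)/2 = 0.05185 mm
HV = 1.854*3/0.05185^2 = 2069

2069


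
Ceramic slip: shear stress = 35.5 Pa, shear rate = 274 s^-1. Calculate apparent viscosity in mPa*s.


eta = tau/gamma * 1000 = 35.5/274 * 1000 = 129.6 mPa*s

129.6


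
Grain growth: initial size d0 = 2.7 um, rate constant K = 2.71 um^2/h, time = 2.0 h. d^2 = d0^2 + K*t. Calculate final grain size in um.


d^2 = 2.7^2 + 2.71*2.0 = 12.71
d = sqrt(12.71) = 3.57 um

3.57


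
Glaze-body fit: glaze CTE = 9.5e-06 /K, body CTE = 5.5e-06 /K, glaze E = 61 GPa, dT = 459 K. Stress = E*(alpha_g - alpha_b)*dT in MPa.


Stress = 61*1000*(9.5e-06 - 5.5e-06)*459 = 112.0 MPa

112.0


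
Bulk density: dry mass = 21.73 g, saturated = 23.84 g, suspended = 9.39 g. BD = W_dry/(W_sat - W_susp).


BD = 21.73 / (23.84 - 9.39) = 21.73 / 14.45 = 1.504 g/cm^3

1.504


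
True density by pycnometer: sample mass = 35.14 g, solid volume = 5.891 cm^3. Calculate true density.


TD = 35.14 / 5.891 = 5.965 g/cm^3

5.965


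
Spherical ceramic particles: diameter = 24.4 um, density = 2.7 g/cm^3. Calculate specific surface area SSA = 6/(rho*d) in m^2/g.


SSA = 6 / (2.7 * 24.4) = 0.091 m^2/g

0.091


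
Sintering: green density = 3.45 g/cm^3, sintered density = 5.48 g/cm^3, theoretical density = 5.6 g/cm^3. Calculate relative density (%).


Relative = 5.48 / 5.6 * 100 = 97.9%

97.9


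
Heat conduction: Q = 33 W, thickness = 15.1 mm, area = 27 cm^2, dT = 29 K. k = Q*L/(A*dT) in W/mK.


k = 33*15.1/1000/(27/10000*29) = 6.36 W/mK

6.36


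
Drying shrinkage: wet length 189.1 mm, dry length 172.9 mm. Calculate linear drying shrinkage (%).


DS = (189.1 - 172.9) / 189.1 * 100 = 8.57%

8.57


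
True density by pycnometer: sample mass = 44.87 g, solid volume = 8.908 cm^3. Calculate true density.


TD = 44.87 / 8.908 = 5.037 g/cm^3

5.037


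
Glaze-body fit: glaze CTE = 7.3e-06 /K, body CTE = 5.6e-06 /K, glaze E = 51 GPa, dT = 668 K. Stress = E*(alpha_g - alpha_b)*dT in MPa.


Stress = 51*1000*(7.3e-06 - 5.6e-06)*668 = 57.9 MPa

57.9


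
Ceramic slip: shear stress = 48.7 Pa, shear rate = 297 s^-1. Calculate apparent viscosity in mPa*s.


eta = tau/gamma * 1000 = 48.7/297 * 1000 = 164.0 mPa*s

164.0


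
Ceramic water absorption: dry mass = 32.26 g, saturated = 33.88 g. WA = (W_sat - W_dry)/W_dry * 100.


WA = (33.88 - 32.26) / 32.26 * 100 = 5.02%

5.02


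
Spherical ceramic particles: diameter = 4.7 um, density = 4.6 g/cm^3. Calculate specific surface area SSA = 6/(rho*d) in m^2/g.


SSA = 6 / (4.6 * 4.7) = 0.278 m^2/g

0.278


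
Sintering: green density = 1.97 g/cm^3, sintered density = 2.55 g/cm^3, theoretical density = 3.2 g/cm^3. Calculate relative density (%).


Relative = 2.55 / 3.2 * 100 = 79.7%

79.7


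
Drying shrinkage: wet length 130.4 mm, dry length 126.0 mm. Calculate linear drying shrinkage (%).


DS = (130.4 - 126.0) / 130.4 * 100 = 3.37%

3.37


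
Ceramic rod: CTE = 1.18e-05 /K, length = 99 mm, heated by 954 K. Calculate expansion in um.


dL = 1.18e-05 * 99 * 954 * 1000 = 1114.463 um

1114.463


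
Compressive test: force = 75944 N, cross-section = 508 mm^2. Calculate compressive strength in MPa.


CS = 75944 / 508 = 149.5 MPa

149.5


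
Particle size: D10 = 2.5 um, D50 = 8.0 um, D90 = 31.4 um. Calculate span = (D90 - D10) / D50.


Span = (31.4 - 2.5) / 8.0 = 28.9 / 8.0 = 3.613

3.613


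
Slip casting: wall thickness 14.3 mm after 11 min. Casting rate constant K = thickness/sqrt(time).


K = 14.3 / sqrt(11) = 14.3 / 3.3166 = 4.312 mm/min^0.5

4.312


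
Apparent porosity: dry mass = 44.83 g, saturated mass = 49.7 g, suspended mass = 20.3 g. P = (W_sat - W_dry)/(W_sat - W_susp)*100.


P = (49.7 - 44.83) / (49.7 - 20.3) * 100 = 4.87 / 29.4 * 100 = 16.6%

16.6


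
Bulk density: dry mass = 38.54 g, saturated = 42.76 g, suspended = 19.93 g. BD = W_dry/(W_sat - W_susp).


BD = 38.54 / (42.76 - 19.93) = 38.54 / 22.83 = 1.688 g/cm^3

1.688


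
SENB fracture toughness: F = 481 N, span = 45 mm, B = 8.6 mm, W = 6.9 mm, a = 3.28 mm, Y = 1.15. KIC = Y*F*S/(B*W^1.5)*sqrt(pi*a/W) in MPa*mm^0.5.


KIC = 1.15*481*45/(8.6*6.9^1.5)*sqrt(pi*3.28/6.9) = 195.15

195.15


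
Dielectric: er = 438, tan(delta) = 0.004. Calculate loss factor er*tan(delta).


Loss = 438 * 0.004 = 1.752

1.752


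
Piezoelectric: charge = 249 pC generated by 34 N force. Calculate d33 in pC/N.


d33 = 249 / 34 = 7.3 pC/N

7.3


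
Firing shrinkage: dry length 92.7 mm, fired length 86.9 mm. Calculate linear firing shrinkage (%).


FS = (92.7 - 86.9) / 92.7 * 100 = 6.26%

6.26


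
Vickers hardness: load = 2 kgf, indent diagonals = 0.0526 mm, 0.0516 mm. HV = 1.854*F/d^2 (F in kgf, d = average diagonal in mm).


d_avg = (0.0526+0.0516)/2 = 0.0521 mm
HV = 1.854*2/0.0521^2 = 1366

1366


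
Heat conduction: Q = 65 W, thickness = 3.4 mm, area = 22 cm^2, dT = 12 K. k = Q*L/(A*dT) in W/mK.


k = 65*3.4/1000/(22/10000*12) = 8.37 W/mK

8.37


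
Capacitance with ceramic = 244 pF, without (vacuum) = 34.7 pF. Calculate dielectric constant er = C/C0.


er = 244 / 34.7 = 7.03

7.03


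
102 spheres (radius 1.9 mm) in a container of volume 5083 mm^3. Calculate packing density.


V_sphere = 4/3*pi*1.9^3 = 28.7309 mm^3
Total V = 102*28.7309 = 2930.5518 mm^3
PD = 2930.5518 / 5083 = 0.577

0.577


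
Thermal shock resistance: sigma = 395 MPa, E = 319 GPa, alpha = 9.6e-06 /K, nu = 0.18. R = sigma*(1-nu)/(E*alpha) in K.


R = 395*(1-0.18)/(319*1000*9.6e-06) = 106 K

106


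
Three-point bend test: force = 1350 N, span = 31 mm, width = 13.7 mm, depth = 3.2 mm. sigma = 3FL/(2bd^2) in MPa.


sigma = 3*1350*31/(2*13.7*3.2^2) = 447.5 MPa

447.5


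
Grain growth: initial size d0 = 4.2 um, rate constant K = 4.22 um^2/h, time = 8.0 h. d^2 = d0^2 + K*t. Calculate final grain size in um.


d^2 = 4.2^2 + 4.22*8.0 = 51.4
d = sqrt(51.4) = 7.17 um

7.17


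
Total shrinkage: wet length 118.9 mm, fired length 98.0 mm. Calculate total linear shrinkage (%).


TS = (118.9 - 98.0) / 118.9 * 100 = 17.58%

17.58


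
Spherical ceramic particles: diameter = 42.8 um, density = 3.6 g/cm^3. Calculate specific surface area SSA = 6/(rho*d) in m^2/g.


SSA = 6 / (3.6 * 42.8) = 0.039 m^2/g

0.039


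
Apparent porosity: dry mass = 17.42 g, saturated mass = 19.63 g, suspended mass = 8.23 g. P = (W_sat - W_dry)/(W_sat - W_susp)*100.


P = (19.63 - 17.42) / (19.63 - 8.23) * 100 = 2.21 / 11.4 * 100 = 19.4%

19.4


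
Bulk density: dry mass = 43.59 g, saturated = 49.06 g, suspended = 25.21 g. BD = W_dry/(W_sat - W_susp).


BD = 43.59 / (49.06 - 25.21) = 43.59 / 23.85 = 1.828 g/cm^3

1.828


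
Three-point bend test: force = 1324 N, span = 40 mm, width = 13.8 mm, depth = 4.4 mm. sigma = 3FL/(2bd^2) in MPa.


sigma = 3*1324*40/(2*13.8*4.4^2) = 297.3 MPa

297.3


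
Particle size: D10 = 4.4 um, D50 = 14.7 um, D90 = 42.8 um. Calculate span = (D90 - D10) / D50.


Span = (42.8 - 4.4) / 14.7 = 38.4 / 14.7 = 2.612

2.612


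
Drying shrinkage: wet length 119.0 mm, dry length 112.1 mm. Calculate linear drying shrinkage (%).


DS = (119.0 - 112.1) / 119.0 * 100 = 5.8%

5.8


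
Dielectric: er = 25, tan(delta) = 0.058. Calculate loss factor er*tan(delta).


Loss = 25 * 0.058 = 1.45

1.45


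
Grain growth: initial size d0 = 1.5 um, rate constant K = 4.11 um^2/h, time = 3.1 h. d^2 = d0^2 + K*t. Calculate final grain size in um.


d^2 = 1.5^2 + 4.11*3.1 = 14.991
d = sqrt(14.991) = 3.87 um

3.87


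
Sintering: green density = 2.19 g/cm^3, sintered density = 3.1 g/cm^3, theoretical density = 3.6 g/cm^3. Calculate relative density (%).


Relative = 3.1 / 3.6 * 100 = 86.1%

86.1


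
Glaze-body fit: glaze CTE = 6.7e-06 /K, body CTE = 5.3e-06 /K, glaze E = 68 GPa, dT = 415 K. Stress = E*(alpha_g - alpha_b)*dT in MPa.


Stress = 68*1000*(6.7e-06 - 5.3e-06)*415 = 39.5 MPa

39.5


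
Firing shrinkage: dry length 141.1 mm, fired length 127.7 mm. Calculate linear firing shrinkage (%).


FS = (141.1 - 127.7) / 141.1 * 100 = 9.5%

9.5


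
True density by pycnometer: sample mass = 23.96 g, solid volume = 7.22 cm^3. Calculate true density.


TD = 23.96 / 7.22 = 3.319 g/cm^3

3.319


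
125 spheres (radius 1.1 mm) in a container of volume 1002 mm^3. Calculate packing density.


V_sphere = 4/3*pi*1.1^3 = 5.5753 mm^3
Total V = 125*5.5753 = 696.9125 mm^3
PD = 696.9125 / 1002 = 0.696

0.696


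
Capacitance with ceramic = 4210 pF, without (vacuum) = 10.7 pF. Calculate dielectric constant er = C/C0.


er = 4210 / 10.7 = 393.46

393.46


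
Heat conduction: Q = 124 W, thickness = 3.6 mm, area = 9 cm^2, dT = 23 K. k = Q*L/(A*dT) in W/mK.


k = 124*3.6/1000/(9/10000*23) = 21.57 W/mK

21.57


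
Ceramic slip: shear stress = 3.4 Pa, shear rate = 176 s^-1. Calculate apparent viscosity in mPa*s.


eta = tau/gamma * 1000 = 3.4/176 * 1000 = 19.3 mPa*s

19.3


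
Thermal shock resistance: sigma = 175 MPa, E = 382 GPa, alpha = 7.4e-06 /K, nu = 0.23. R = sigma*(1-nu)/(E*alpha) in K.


R = 175*(1-0.23)/(382*1000*7.4e-06) = 48 K

48


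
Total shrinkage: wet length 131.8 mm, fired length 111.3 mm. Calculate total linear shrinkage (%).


TS = (131.8 - 111.3) / 131.8 * 100 = 15.55%

15.55


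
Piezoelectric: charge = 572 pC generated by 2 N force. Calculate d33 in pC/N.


d33 = 572 / 2 = 286.0 pC/N

286.0


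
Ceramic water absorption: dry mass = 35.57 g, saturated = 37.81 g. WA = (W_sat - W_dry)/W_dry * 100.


WA = (37.81 - 35.57) / 35.57 * 100 = 6.3%

6.3


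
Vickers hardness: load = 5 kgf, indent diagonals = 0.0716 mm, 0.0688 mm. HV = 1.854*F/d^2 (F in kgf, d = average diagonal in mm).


d_avg = (0.0716+0.0688)/2 = 0.0702 mm
HV = 1.854*5/0.0702^2 = 1881

1881


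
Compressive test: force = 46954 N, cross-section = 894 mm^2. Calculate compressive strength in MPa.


CS = 46954 / 894 = 52.5 MPa

52.5


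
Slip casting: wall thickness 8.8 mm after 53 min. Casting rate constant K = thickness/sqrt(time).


K = 8.8 / sqrt(53) = 8.8 / 7.2801 = 1.209 mm/min^0.5

1.209


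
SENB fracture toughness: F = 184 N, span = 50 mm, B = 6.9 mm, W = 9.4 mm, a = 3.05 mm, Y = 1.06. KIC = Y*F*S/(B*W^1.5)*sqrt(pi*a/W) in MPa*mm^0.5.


KIC = 1.06*184*50/(6.9*9.4^1.5)*sqrt(pi*3.05/9.4) = 49.51

49.51


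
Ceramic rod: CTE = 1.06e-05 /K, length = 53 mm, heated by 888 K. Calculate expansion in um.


dL = 1.06e-05 * 53 * 888 * 1000 = 498.878 um

498.878


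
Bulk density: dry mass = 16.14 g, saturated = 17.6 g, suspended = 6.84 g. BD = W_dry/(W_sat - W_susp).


BD = 16.14 / (17.6 - 6.84) = 16.14 / 10.76 = 1.5 g/cm^3

1.5


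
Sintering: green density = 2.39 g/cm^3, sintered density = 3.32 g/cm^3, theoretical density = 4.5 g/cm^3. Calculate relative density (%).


Relative = 3.32 / 4.5 * 100 = 73.8%

73.8


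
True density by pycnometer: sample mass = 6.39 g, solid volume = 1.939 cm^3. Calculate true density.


TD = 6.39 / 1.939 = 3.296 g/cm^3

3.296


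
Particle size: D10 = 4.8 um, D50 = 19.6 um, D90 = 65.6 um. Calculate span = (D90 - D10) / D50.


Span = (65.6 - 4.8) / 19.6 = 60.8 / 19.6 = 3.102

3.102


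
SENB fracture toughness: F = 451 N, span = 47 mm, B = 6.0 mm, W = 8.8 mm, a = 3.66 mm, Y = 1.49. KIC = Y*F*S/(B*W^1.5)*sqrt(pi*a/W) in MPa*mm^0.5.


KIC = 1.49*451*47/(6.0*8.8^1.5)*sqrt(pi*3.66/8.8) = 230.49

230.49


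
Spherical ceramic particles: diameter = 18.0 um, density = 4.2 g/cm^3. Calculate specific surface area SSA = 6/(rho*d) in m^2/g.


SSA = 6 / (4.2 * 18.0) = 0.079 m^2/g

0.079


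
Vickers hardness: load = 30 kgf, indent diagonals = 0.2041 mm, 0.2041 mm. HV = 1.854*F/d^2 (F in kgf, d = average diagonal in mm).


d_avg = (0.2041+0.2041)/2 = 0.2041 mm
HV = 1.854*30/0.2041^2 = 1335

1335


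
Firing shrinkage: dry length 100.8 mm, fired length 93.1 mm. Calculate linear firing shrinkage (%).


FS = (100.8 - 93.1) / 100.8 * 100 = 7.64%

7.64


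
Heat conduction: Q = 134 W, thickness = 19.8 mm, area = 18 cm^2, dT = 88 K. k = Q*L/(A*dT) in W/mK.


k = 134*19.8/1000/(18/10000*88) = 16.75 W/mK

16.75


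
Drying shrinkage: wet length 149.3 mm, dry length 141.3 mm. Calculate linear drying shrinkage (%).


DS = (149.3 - 141.3) / 149.3 * 100 = 5.36%

5.36


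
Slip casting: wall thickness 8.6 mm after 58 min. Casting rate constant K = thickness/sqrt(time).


K = 8.6 / sqrt(58) = 8.6 / 7.6158 = 1.129 mm/min^0.5

1.129


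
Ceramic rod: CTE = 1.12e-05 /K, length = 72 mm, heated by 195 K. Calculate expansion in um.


dL = 1.12e-05 * 72 * 195 * 1000 = 157.248 um

157.248


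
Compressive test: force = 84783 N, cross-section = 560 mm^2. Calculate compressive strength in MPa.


CS = 84783 / 560 = 151.4 MPa

151.4


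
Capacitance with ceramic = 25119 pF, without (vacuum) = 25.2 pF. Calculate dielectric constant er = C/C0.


er = 25119 / 25.2 = 996.79

996.79


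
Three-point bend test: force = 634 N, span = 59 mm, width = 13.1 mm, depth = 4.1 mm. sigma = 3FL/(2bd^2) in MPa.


sigma = 3*634*59/(2*13.1*4.1^2) = 254.8 MPa

254.8


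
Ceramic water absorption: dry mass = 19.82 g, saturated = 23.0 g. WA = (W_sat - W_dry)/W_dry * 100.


WA = (23.0 - 19.82) / 19.82 * 100 = 16.04%

16.04


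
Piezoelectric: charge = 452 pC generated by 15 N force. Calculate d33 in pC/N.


d33 = 452 / 15 = 30.1 pC/N

30.1


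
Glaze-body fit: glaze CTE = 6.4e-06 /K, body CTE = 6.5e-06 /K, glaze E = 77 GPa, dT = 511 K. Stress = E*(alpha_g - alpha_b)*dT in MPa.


Stress = 77*1000*(6.4e-06 - 6.5e-06)*511 = -3.9 MPa

-3.9


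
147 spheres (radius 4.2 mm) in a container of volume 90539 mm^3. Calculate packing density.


V_sphere = 4/3*pi*4.2^3 = 310.3391 mm^3
Total V = 147*310.3391 = 45619.8477 mm^3
PD = 45619.8477 / 90539 = 0.504

0.504


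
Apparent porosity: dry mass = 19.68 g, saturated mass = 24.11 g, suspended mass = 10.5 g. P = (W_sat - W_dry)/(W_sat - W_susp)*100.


P = (24.11 - 19.68) / (24.11 - 10.5) * 100 = 4.43 / 13.61 * 100 = 32.5%

32.5


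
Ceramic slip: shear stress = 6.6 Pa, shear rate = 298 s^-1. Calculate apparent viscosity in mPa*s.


eta = tau/gamma * 1000 = 6.6/298 * 1000 = 22.1 mPa*s

22.1


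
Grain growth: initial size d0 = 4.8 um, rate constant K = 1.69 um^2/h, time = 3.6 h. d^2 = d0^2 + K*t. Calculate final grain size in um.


d^2 = 4.8^2 + 1.69*3.6 = 29.124
d = sqrt(29.124) = 5.4 um

5.4


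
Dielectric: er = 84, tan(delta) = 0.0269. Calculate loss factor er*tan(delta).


Loss = 84 * 0.0269 = 2.26

2.26


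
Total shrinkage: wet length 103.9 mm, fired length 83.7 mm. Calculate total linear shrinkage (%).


TS = (103.9 - 83.7) / 103.9 * 100 = 19.44%

19.44


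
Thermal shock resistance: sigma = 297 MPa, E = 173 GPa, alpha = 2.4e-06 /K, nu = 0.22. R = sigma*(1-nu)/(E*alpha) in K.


R = 297*(1-0.22)/(173*1000*2.4e-06) = 558 K

558


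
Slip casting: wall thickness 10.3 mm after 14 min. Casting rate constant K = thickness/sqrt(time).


K = 10.3 / sqrt(14) = 10.3 / 3.7417 = 2.753 mm/min^0.5

2.753


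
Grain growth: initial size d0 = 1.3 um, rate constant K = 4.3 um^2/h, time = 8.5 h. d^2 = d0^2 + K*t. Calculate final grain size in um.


d^2 = 1.3^2 + 4.3*8.5 = 38.24
d = sqrt(38.24) = 6.18 um

6.18


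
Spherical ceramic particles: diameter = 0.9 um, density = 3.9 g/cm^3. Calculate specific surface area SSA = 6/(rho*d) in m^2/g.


SSA = 6 / (3.9 * 0.9) = 1.709 m^2/g

1.709


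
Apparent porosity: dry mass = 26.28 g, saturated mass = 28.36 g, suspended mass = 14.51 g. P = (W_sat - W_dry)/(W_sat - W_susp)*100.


P = (28.36 - 26.28) / (28.36 - 14.51) * 100 = 2.08 / 13.85 * 100 = 15.0%

15.0


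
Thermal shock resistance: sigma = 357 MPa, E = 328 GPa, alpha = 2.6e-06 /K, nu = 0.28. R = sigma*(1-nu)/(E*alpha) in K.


R = 357*(1-0.28)/(328*1000*2.6e-06) = 301 K

301


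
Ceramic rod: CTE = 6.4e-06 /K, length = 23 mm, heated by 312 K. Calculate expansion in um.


dL = 6.4e-06 * 23 * 312 * 1000 = 45.926 um

45.926


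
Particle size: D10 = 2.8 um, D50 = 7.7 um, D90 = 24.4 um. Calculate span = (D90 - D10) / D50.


Span = (24.4 - 2.8) / 7.7 = 21.6 / 7.7 = 2.805

2.805


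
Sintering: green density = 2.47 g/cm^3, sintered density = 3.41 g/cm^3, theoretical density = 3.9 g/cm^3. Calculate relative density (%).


Relative = 3.41 / 3.9 * 100 = 87.4%

87.4


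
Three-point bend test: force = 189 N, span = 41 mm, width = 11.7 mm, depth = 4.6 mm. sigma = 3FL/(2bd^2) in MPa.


sigma = 3*189*41/(2*11.7*4.6^2) = 46.9 MPa

46.9


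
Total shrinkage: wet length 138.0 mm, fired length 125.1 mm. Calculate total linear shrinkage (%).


TS = (138.0 - 125.1) / 138.0 * 100 = 9.35%

9.35


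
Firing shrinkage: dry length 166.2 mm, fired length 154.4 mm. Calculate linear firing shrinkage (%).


FS = (166.2 - 154.4) / 166.2 * 100 = 7.1%

7.1


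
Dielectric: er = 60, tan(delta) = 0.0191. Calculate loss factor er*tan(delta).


Loss = 60 * 0.0191 = 1.146

1.146


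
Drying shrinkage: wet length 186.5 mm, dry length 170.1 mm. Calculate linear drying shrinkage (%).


DS = (186.5 - 170.1) / 186.5 * 100 = 8.79%

8.79


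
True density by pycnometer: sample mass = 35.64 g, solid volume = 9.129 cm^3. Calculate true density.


TD = 35.64 / 9.129 = 3.904 g/cm^3

3.904


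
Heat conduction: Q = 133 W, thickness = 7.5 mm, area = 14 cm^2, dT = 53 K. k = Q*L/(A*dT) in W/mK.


k = 133*7.5/1000/(14/10000*53) = 13.44 W/mK

13.44


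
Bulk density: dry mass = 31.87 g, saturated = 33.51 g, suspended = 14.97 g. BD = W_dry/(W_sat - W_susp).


BD = 31.87 / (33.51 - 14.97) = 31.87 / 18.54 = 1.719 g/cm^3

1.719


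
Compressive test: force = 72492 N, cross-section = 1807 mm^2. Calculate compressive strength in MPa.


CS = 72492 / 1807 = 40.1 MPa

40.1


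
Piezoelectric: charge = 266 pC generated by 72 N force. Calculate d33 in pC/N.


d33 = 266 / 72 = 3.7 pC/N

3.7


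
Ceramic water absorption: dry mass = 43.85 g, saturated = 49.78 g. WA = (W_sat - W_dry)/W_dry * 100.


WA = (49.78 - 43.85) / 43.85 * 100 = 13.52%

13.52


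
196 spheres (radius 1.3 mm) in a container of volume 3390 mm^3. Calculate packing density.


V_sphere = 4/3*pi*1.3^3 = 9.2028 mm^3
Total V = 196*9.2028 = 1803.7488 mm^3
PD = 1803.7488 / 3390 = 0.532

0.532


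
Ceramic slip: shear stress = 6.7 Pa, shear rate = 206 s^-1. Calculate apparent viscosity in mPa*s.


eta = tau/gamma * 1000 = 6.7/206 * 1000 = 32.5 mPa*s

32.5


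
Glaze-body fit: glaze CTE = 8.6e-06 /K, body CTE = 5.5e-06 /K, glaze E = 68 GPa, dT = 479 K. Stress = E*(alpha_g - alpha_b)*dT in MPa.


Stress = 68*1000*(8.6e-06 - 5.5e-06)*479 = 101.0 MPa

101.0


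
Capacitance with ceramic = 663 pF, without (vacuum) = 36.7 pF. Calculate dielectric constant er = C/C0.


er = 663 / 36.7 = 18.07

18.07


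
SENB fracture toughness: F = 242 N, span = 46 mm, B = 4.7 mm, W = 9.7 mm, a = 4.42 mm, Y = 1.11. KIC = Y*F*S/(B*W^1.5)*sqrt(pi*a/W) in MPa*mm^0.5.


KIC = 1.11*242*46/(4.7*9.7^1.5)*sqrt(pi*4.42/9.7) = 104.12

104.12


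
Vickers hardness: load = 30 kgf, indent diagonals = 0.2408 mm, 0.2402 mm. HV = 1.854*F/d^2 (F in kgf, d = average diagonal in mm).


d_avg = (0.2408+0.2402)/2 = 0.2405 mm
HV = 1.854*30/0.2405^2 = 962

962


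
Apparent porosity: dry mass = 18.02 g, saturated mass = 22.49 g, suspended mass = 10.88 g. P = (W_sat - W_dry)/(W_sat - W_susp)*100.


P = (22.49 - 18.02) / (22.49 - 10.88) * 100 = 4.47 / 11.61 * 100 = 38.5%

38.5


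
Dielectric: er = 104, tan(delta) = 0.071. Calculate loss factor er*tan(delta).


Loss = 104 * 0.071 = 7.384

7.384


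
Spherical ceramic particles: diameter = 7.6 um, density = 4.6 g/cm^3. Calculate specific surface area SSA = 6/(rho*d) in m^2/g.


SSA = 6 / (4.6 * 7.6) = 0.172 m^2/g

0.172


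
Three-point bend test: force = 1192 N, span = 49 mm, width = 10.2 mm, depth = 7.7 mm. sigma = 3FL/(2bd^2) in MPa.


sigma = 3*1192*49/(2*10.2*7.7^2) = 144.9 MPa

144.9


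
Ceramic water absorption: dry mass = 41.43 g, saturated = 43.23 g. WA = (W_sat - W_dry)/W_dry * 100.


WA = (43.23 - 41.43) / 41.43 * 100 = 4.34%

4.34


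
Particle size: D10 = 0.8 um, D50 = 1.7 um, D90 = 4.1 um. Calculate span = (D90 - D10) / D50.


Span = (4.1 - 0.8) / 1.7 = 3.3 / 1.7 = 1.941

1.941


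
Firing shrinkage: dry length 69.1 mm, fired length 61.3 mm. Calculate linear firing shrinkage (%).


FS = (69.1 - 61.3) / 69.1 * 100 = 11.29%

11.29


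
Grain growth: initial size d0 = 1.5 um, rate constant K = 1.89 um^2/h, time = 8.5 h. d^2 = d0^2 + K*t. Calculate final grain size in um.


d^2 = 1.5^2 + 1.89*8.5 = 18.315
d = sqrt(18.315) = 4.28 um

4.28


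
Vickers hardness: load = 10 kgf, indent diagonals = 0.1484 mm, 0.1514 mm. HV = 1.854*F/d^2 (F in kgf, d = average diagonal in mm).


d_avg = (0.1484+0.1514)/2 = 0.1499 mm
HV = 1.854*10/0.1499^2 = 825

825


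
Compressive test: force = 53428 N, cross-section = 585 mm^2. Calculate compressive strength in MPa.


CS = 53428 / 585 = 91.3 MPa

91.3


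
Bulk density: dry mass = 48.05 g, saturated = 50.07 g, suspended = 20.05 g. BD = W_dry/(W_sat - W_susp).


BD = 48.05 / (50.07 - 20.05) = 48.05 / 30.02 = 1.601 g/cm^3

1.601


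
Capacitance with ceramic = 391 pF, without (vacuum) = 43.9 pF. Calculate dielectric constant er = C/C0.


er = 391 / 43.9 = 8.91

8.91


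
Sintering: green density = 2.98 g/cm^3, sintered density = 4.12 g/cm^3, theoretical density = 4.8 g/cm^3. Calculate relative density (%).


Relative = 4.12 / 4.8 * 100 = 85.8%

85.8


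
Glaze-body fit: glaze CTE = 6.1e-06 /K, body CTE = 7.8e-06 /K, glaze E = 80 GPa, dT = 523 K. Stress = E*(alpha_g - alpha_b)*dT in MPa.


Stress = 80*1000*(6.1e-06 - 7.8e-06)*523 = -71.1 MPa

-71.1


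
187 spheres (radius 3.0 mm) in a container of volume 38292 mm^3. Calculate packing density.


V_sphere = 4/3*pi*3.0^3 = 113.0973 mm^3
Total V = 187*113.0973 = 21149.1951 mm^3
PD = 21149.1951 / 38292 = 0.552

0.552


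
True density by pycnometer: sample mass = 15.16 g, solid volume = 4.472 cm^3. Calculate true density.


TD = 15.16 / 4.472 = 3.39 g/cm^3

3.39


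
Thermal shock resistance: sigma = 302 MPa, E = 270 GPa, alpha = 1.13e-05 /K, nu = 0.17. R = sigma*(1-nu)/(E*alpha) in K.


R = 302*(1-0.17)/(270*1000*1.13e-05) = 82 K

82


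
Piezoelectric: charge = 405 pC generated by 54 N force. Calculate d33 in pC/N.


d33 = 405 / 54 = 7.5 pC/N

7.5


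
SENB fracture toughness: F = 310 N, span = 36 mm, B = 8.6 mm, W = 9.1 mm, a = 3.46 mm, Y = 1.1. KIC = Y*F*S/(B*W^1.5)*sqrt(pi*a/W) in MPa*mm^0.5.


KIC = 1.1*310*36/(8.6*9.1^1.5)*sqrt(pi*3.46/9.1) = 56.83

56.83


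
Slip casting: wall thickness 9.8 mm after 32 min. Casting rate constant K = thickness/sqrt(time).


K = 9.8 / sqrt(32) = 9.8 / 5.6569 = 1.732 mm/min^0.5

1.732


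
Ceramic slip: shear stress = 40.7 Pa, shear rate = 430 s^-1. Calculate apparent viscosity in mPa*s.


eta = tau/gamma * 1000 = 40.7/430 * 1000 = 94.7 mPa*s

94.7


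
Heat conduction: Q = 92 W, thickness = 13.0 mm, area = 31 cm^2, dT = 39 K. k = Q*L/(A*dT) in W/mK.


k = 92*13.0/1000/(31/10000*39) = 9.89 W/mK

9.89
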